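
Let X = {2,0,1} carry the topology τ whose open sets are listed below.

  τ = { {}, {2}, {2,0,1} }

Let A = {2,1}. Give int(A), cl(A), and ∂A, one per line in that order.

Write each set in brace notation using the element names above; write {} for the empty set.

U open, U⊆A: {}, {2}. int(A) = ⋃ = {2}
X∖A={0}, int(X∖A)={}, hence cl(A)={2,0,1}
∂A: remove int from cl → {0,1}

int(A) = {2}
cl(A)  = {2,0,1}
∂A     = {0,1}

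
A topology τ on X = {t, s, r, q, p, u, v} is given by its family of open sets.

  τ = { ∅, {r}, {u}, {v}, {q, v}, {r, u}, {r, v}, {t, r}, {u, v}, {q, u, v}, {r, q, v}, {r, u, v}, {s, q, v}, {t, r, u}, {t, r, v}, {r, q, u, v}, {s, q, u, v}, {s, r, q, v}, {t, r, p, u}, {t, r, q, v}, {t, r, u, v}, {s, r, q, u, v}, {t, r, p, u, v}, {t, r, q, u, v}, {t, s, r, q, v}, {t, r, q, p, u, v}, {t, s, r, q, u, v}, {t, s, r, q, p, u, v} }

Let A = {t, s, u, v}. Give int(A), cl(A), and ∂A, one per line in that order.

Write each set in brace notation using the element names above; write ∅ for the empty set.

U open, U⊆A: ∅, {v}, {u}, {u, v}. int(A) = ⋃ = {u, v}
X∖A={r, q, p}, int(X∖A)={r}, hence cl(A)={t, s, q, p, u, v}
∂A: remove int from cl → {t, s, q, p}

int(A) = {u, v}
cl(A)  = {t, s, q, p, u, v}
∂A     = {t, s, q, p}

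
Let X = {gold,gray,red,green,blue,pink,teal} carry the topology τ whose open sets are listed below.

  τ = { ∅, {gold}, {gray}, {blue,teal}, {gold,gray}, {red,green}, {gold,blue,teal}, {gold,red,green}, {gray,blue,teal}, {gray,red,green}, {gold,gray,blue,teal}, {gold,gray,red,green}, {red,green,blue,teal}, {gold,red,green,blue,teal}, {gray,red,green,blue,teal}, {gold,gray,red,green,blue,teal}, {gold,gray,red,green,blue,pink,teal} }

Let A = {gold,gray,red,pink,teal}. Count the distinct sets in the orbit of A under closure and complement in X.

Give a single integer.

closure: X∖int(X∖A) = X∖∅ = {gold,gray,red,green,blue,pink,teal}
Let k=closure and c=complement:
  1. A     = {gold,gray,red,pink,teal}
  2. kA    = {gold,gray,red,green,blue,pink,teal}
  3. cA    = {green,blue}
  4. ckA   = ∅
  5. kcA   = {red,green,blue,pink,teal}
  6. ckcA  = {gold,gray}
  7. kckcA = {gold,gray,pink}
  8. ckckcA = {red,green,blue,teal}
— saturated at 8

8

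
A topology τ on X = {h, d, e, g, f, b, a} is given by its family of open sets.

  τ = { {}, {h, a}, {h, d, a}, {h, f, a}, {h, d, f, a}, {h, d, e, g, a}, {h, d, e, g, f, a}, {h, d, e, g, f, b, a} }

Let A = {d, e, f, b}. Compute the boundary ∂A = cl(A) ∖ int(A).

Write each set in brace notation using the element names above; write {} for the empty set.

{d, e, g, f, b}

U open, U⊆A: {}. int(A) = ⋃ = {}
X∖A={h, g, a}, int(X∖A)={h, a}, hence cl(A)={d, e, g, f, b}
∂A: remove int from cl → {d, e, g, f, b}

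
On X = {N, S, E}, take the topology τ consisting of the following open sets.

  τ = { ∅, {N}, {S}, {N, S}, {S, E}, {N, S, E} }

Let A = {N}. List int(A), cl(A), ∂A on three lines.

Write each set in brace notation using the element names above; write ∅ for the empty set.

interior: largest open inside A is {N} (from ∅, {N})
cl via duality: int({S, E}) = {S, E}, so X∖{S, E} = {N}
cl∖int = ∅

int(A) = {N}
cl(A)  = {N}
∂A     = ∅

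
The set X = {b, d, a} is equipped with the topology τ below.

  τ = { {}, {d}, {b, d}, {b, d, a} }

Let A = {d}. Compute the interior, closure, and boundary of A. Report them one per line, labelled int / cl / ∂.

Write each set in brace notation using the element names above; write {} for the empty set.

open subsets of A: {}, {d}; so int(A) = {d}
closure: X∖int(X∖A) = X∖{} = {b, d, a}
∂A = {b, d, a} minus {d} = {b, a}

int(A) = {d}
cl(A)  = {b, d, a}
∂A     = {b, a}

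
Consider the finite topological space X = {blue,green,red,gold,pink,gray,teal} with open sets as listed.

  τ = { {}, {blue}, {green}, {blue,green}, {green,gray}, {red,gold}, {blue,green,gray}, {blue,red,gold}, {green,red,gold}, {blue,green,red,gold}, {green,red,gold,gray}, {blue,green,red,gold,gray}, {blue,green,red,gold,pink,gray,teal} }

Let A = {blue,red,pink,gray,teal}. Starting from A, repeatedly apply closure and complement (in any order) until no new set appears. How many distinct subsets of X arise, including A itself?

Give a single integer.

X∖A={green,gold}, int(X∖A)={green}, hence cl(A)={blue,red,gold,pink,gray,teal}
Orbit (k=closure, c=complement):
  1. A     = {blue,red,pink,gray,teal}
  2. kA    = {blue,red,gold,pink,gray,teal}
  3. cA    = {green,gold}
  4. ckA   = {green}
  5. kcA   = {green,red,gold,pink,gray,teal}
  6. kckA  = {green,pink,gray,teal}
  7. ckcA  = {blue}
  8. ckckA = {blue,red,gold}
  9. kckcA = {blue,pink,teal}
  10. kckckA = {blue,red,gold,pink,teal}
  11. ckckcA = {green,red,gold,gray}
  12. ckckckA = {green,gray}
(closed under both — stop)

12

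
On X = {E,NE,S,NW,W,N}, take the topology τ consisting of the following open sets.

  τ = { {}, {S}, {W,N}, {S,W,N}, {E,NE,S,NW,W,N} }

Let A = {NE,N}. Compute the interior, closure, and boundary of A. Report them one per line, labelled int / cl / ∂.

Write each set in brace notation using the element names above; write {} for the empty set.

int(A) = {}
cl(A)  = {E,NE,NW,W,N}
∂A     = {E,NE,NW,W,N}

open subsets of A: {}; so int(A) = {}
closure: X∖int(X∖A) = X∖{S} = {E,NE,NW,W,N}
∂A = {E,NE,NW,W,N} minus {} = {E,NE,NW,W,N}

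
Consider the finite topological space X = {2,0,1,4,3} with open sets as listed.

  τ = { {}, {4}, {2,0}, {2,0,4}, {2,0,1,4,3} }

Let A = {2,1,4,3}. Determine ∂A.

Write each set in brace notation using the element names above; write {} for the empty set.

open subsets of A: {}, {4}; so int(A) = {4}
closure: X∖int(X∖A) = X∖{} = {2,0,1,4,3}
∂A = {2,0,1,4,3} minus {4} = {2,0,1,3}

{2,0,1,3}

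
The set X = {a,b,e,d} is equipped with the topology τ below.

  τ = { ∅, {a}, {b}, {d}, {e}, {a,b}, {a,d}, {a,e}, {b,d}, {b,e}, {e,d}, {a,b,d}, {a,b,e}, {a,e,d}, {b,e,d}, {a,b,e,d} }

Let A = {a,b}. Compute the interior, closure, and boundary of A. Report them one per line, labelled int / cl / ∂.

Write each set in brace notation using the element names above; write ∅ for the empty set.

int(A) = {a,b}
cl(A)  = {a,b}
∂A     = ∅

interior: largest open inside A is {a,b} (from ∅, {b}, {a}, {a,b})
cl via duality: int({e,d}) = {e,d}, so X∖{e,d} = {a,b}
cl∖int = ∅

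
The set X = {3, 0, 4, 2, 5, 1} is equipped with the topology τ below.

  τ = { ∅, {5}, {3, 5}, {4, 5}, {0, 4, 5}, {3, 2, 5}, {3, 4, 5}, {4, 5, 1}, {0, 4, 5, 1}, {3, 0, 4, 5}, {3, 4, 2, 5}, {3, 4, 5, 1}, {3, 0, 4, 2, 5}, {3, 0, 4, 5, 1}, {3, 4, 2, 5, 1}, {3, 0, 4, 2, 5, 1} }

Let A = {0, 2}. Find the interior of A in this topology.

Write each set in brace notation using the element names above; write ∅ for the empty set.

∅

interior: largest open inside A is ∅ (from ∅)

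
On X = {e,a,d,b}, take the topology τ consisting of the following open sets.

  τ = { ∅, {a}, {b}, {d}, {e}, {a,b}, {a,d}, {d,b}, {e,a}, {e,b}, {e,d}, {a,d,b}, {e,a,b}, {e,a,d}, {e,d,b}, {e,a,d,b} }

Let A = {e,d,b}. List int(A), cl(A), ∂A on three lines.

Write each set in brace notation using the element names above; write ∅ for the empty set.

int(A) = {e,d,b}
cl(A)  = {e,d,b}
∂A     = ∅

open subsets of A: ∅, {b}, {e}, {d}, {e,d}, {d,b}, {e,b}, {e,d,b}; so int(A) = {e,d,b}
closure: X∖int(X∖A) = X∖{a} = {e,d,b}
∂A = {e,d,b} minus {e,d,b} = ∅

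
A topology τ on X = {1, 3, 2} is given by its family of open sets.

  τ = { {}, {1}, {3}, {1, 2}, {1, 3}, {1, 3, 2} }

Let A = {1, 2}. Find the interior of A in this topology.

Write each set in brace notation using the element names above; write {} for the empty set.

{1, 2}

interior: largest open inside A is {1, 2} (from {}, {1}, {1, 2})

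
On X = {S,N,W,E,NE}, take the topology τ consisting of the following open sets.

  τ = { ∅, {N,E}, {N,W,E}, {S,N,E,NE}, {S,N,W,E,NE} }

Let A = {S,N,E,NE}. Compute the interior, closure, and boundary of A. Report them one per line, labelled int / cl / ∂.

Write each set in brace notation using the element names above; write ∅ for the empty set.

interior: largest open inside A is {S,N,E,NE} (from ∅, {N,E}, {S,N,E,NE})
cl via duality: int({W}) = ∅, so X∖∅ = {S,N,W,E,NE}
cl∖int = {W}

int(A) = {S,N,E,NE}
cl(A)  = {S,N,W,E,NE}
∂A     = {W}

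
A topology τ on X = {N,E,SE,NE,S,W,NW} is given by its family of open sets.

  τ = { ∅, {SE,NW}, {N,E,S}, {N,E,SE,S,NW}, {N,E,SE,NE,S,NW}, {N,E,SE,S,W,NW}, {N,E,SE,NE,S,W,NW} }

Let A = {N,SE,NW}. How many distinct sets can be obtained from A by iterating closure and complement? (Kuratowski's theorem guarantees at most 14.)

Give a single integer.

cl via duality: int({E,NE,S,W}) = ∅, so X∖∅ = {N,E,SE,NE,S,W,NW}
Write k for closure, c for complement:
  1. A     = {N,SE,NW}
  2. kA    = {N,E,SE,NE,S,W,NW}
  3. cA    = {E,NE,S,W}
  4. ckA   = ∅
  5. kcA   = {N,E,NE,S,W}
  6. ckcA  = {SE,NW}
  7. kckcA = {SE,NE,W,NW}
  8. ckckcA = {N,E,S}
applying k or c yields no new set

8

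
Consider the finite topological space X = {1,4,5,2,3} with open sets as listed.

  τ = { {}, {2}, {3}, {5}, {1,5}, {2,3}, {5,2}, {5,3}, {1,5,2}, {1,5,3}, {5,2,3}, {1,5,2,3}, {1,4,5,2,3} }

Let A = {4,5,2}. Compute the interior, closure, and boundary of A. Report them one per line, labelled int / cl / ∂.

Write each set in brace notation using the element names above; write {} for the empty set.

opens ⊆ A: {}, {2}, {5}, {5,2}; union → int = {5,2}
complement {1,3}; its interior {3}; cl(A) = X∖{3} = {1,4,5,2}
boundary = {1,4,5,2} ∖ {5,2} = {1,4}

int(A) = {5,2}
cl(A)  = {1,4,5,2}
∂A     = {1,4}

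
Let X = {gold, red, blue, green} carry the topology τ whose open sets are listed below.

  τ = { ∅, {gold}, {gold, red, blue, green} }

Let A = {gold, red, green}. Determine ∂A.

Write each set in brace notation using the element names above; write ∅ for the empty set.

open subsets of A: ∅, {gold}; so int(A) = {gold}
closure: X∖int(X∖A) = X∖∅ = {gold, red, blue, green}
∂A = {gold, red, blue, green} minus {gold} = {red, blue, green}

{red, blue, green}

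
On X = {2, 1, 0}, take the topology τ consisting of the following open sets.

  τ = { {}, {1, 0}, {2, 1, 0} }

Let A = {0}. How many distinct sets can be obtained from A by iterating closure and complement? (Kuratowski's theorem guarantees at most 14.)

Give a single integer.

4

complement {2, 1}; its interior {}; cl(A) = X∖{} = {2, 1, 0}
With k = closure, c = complement:
  1. A     = {0}
  2. kA    = {2, 1, 0}
  3. cA    = {2, 1}
  4. ckA   = {}
k, c of each give nothing new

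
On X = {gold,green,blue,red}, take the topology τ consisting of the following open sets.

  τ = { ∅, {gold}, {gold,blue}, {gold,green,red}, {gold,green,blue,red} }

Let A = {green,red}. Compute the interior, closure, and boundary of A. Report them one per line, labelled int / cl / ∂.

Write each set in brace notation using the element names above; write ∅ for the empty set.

int(A) = ∅
cl(A)  = {green,red}
∂A     = {green,red}

opens ⊆ A: ∅; union → int = ∅
complement {gold,blue}; its interior {gold,blue}; cl(A) = X∖{gold,blue} = {green,red}
boundary = {green,red} ∖ ∅ = {green,red}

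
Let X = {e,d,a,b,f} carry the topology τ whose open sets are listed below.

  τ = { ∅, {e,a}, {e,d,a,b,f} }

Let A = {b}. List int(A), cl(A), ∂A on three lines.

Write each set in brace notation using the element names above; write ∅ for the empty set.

int(A) = ∅
cl(A)  = {d,b,f}
∂A     = {d,b,f}

opens ⊆ A: ∅; union → int = ∅
complement {e,d,a,f}; its interior {e,a}; cl(A) = X∖{e,a} = {d,b,f}
boundary = {d,b,f} ∖ ∅ = {d,b,f}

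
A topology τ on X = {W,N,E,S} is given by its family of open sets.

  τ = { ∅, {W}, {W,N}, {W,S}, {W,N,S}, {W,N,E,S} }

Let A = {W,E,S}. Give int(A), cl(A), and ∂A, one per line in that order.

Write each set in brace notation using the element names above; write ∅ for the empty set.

int(A) = {W,S}
cl(A)  = {W,N,E,S}
∂A     = {N,E}

open subsets of A: ∅, {W}, {W,S}; so int(A) = {W,S}
closure: X∖int(X∖A) = X∖∅ = {W,N,E,S}
∂A = {W,N,E,S} minus {W,S} = {N,E}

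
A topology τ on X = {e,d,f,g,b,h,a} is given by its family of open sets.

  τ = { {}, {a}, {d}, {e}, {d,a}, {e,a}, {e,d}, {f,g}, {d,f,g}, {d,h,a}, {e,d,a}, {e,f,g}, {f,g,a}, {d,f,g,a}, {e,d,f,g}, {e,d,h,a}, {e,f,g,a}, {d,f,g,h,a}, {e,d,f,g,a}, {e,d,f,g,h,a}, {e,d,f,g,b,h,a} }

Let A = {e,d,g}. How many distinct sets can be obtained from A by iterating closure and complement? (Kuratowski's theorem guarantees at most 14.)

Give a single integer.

complement {f,b,h,a}; its interior {a}; cl(A) = X∖{a} = {e,d,f,g,b,h}
With k = closure, c = complement:
  1. A     = {e,d,g}
  2. kA    = {e,d,f,g,b,h}
  3. cA    = {f,b,h,a}
  4. ckA   = {a}
  5. kcA   = {f,g,b,h,a}
  6. kckA  = {b,h,a}
  7. ckcA  = {e,d}
  8. ckckA = {e,d,f,g}
  9. kckcA = {e,d,b,h}
  10. ckckcA = {f,g,a}
k, c of each give nothing new

10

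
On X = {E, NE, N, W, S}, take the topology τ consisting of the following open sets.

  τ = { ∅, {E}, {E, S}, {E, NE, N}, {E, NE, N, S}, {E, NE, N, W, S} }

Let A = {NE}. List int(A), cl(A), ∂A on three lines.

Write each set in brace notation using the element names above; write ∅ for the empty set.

open subsets of A: ∅; so int(A) = ∅
closure: X∖int(X∖A) = X∖{E, S} = {NE, N, W}
∂A = {NE, N, W} minus ∅ = {NE, N, W}

int(A) = ∅
cl(A)  = {NE, N, W}
∂A     = {NE, N, W}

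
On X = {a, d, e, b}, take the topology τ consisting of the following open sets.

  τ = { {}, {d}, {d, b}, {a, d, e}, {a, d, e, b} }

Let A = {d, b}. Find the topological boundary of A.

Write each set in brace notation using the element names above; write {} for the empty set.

{a, e}

interior: largest open inside A is {d, b} (from {}, {d}, {d, b})
cl via duality: int({a, e}) = {}, so X∖{} = {a, d, e, b}
cl∖int = {a, e}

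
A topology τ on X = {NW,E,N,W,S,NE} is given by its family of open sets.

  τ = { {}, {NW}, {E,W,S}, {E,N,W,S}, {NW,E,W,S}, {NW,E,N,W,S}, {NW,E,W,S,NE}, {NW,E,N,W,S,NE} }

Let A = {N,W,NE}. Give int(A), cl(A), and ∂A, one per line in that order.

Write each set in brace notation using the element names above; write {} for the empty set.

U open, U⊆A: {}. int(A) = ⋃ = {}
X∖A={NW,E,S}, int(X∖A)={NW}, hence cl(A)={E,N,W,S,NE}
∂A: remove int from cl → {E,N,W,S,NE}

int(A) = {}
cl(A)  = {E,N,W,S,NE}
∂A     = {E,N,W,S,NE}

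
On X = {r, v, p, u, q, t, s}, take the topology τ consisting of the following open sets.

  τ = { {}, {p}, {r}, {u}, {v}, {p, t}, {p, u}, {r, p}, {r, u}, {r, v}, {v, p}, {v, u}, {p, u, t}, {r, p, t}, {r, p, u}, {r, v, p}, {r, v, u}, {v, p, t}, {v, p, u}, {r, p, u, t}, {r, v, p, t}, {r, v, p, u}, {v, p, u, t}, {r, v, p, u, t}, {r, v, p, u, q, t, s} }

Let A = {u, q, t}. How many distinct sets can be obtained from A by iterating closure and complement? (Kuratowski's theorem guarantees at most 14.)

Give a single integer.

8

closure: X∖int(X∖A) = X∖{r, v, p} = {u, q, t, s}
Let k=closure and c=complement:
  1. A     = {u, q, t}
  2. kA    = {u, q, t, s}
  3. cA    = {r, v, p, s}
  4. ckA   = {r, v, p}
  5. kcA   = {r, v, p, q, t, s}
  6. ckcA  = {u}
  7. kckcA = {u, q, s}
  8. ckckcA = {r, v, p, t}
— saturated at 8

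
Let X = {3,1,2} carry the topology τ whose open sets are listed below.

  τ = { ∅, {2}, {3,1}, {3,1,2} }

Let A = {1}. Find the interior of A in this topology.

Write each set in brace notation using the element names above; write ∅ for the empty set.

interior: largest open inside A is ∅ (from ∅)

∅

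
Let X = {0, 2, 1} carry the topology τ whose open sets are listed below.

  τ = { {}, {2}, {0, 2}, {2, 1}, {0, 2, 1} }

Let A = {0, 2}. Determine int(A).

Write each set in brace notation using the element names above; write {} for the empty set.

{0, 2}

opens ⊆ A: {}, {2}, {0, 2}; union → int = {0, 2}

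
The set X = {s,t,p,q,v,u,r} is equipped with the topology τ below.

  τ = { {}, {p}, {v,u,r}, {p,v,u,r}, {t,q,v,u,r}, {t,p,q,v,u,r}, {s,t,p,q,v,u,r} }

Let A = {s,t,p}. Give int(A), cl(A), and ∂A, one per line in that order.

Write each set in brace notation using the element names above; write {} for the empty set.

interior: largest open inside A is {p} (from {}, {p})
cl via duality: int({q,v,u,r}) = {v,u,r}, so X∖{v,u,r} = {s,t,p,q}
cl∖int = {s,t,q}

int(A) = {p}
cl(A)  = {s,t,p,q}
∂A     = {s,t,q}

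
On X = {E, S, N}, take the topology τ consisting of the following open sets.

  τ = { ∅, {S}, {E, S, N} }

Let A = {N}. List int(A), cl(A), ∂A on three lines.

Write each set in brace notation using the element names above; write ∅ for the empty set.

int(A) = ∅
cl(A)  = {E, N}
∂A     = {E, N}

U open, U⊆A: ∅. int(A) = ⋃ = ∅
X∖A={E, S}, int(X∖A)={S}, hence cl(A)={E, N}
∂A: remove int from cl → {E, N}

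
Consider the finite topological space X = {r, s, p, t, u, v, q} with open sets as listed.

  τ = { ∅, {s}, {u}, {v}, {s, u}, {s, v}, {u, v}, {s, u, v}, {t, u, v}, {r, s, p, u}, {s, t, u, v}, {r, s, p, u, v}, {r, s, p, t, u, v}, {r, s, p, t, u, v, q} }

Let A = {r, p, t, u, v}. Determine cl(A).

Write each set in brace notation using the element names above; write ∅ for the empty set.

closure: X∖int(X∖A) = X∖{s} = {r, p, t, u, v, q}

{r, p, t, u, v, q}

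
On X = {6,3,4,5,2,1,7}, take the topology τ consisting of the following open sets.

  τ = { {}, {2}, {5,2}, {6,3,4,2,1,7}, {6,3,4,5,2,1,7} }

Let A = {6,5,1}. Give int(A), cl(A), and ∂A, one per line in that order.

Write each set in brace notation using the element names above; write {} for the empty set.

U open, U⊆A: {}. int(A) = ⋃ = {}
X∖A={3,4,2,7}, int(X∖A)={2}, hence cl(A)={6,3,4,5,1,7}
∂A: remove int from cl → {6,3,4,5,1,7}

int(A) = {}
cl(A)  = {6,3,4,5,1,7}
∂A     = {6,3,4,5,1,7}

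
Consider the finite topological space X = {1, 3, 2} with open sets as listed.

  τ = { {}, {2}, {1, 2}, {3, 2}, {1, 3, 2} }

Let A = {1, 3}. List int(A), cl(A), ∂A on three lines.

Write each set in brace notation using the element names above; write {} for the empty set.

int(A) = {}
cl(A)  = {1, 3}
∂A     = {1, 3}

interior: largest open inside A is {} (from {})
cl via duality: int({2}) = {2}, so X∖{2} = {1, 3}
cl∖int = {1, 3}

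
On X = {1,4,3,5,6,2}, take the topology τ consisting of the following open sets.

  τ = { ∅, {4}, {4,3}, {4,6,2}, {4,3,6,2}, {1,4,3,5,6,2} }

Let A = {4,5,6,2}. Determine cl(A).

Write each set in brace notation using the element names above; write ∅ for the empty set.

cl via duality: int({1,3}) = ∅, so X∖∅ = {1,4,3,5,6,2}

{1,4,3,5,6,2}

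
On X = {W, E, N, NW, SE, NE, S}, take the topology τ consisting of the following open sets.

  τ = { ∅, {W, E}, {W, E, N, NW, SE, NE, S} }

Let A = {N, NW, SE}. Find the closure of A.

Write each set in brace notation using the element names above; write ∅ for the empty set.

{N, NW, SE, NE, S}

closure: X∖int(X∖A) = X∖{W, E} = {N, NW, SE, NE, S}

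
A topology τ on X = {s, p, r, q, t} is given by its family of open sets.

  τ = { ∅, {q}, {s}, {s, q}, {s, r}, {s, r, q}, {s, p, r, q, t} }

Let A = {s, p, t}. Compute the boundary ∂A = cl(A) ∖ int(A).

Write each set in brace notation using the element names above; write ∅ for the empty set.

interior: largest open inside A is {s} (from ∅, {s})
cl via duality: int({r, q}) = {q}, so X∖{q} = {s, p, r, t}
cl∖int = {p, r, t}

{p, r, t}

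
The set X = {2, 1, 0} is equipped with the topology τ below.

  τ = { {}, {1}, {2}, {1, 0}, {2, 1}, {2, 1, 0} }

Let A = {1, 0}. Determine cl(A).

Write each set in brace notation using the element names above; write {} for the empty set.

X∖A={2}, int(X∖A)={2}, hence cl(A)={1, 0}

{1, 0}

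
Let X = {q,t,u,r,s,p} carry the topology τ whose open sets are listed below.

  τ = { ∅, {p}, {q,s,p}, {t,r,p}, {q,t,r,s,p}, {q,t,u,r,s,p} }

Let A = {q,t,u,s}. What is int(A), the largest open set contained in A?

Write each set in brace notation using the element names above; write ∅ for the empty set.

∅

interior: largest open inside A is ∅ (from ∅)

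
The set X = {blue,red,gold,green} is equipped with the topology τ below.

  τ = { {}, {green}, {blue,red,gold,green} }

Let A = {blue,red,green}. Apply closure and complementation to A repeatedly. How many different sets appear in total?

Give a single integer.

6

cl via duality: int({gold}) = {}, so X∖{} = {blue,red,gold,green}
Write k for closure, c for complement:
  1. A     = {blue,red,green}
  2. kA    = {blue,red,gold,green}
  3. cA    = {gold}
  4. ckA   = {}
  5. kcA   = {blue,red,gold}
  6. ckcA  = {green}
applying k or c yields no new set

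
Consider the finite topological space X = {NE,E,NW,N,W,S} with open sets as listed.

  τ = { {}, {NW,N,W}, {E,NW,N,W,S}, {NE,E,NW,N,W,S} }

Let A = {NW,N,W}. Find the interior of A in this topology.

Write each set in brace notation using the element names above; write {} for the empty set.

{NW,N,W}

opens ⊆ A: {}, {NW,N,W}; union → int = {NW,N,W}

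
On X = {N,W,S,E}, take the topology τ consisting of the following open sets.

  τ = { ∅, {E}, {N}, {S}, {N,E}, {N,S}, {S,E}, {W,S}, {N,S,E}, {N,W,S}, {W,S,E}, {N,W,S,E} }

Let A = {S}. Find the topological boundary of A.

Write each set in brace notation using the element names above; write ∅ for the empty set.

interior: largest open inside A is {S} (from ∅, {S})
cl via duality: int({N,W,E}) = {N,E}, so X∖{N,E} = {W,S}
cl∖int = {W}

{W}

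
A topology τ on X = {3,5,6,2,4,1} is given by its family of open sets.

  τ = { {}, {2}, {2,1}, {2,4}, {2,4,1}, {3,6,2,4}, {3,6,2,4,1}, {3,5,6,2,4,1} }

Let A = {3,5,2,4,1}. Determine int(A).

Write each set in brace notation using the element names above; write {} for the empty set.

{2,4,1}

U open, U⊆A: {}, {2}, {2,1}, {2,4}, {2,4,1}. int(A) = ⋃ = {2,4,1}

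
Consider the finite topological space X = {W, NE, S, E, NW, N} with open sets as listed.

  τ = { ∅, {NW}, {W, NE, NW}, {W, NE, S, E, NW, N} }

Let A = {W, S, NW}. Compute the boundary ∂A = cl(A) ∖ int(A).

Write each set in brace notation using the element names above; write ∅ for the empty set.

{W, NE, S, E, N}

interior: largest open inside A is {NW} (from ∅, {NW})
cl via duality: int({NE, E, N}) = ∅, so X∖∅ = {W, NE, S, E, NW, N}
cl∖int = {W, NE, S, E, N}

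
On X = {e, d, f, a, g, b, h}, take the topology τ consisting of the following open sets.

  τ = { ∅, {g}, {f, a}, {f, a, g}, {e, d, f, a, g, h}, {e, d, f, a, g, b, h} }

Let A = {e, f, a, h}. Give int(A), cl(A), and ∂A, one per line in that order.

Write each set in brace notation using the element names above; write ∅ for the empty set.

opens ⊆ A: ∅, {f, a}; union → int = {f, a}
complement {d, g, b}; its interior {g}; cl(A) = X∖{g} = {e, d, f, a, b, h}
boundary = {e, d, f, a, b, h} ∖ {f, a} = {e, d, b, h}

int(A) = {f, a}
cl(A)  = {e, d, f, a, b, h}
∂A     = {e, d, b, h}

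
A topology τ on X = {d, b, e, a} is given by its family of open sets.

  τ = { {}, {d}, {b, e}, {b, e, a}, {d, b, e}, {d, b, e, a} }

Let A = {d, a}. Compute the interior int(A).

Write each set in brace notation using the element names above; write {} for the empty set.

{d}

U open, U⊆A: {}, {d}. int(A) = ⋃ = {d}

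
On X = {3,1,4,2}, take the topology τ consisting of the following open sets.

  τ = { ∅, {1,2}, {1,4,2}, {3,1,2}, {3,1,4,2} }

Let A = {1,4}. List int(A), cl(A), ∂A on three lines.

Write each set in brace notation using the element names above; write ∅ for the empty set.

int(A) = ∅
cl(A)  = {3,1,4,2}
∂A     = {3,1,4,2}

interior: largest open inside A is ∅ (from ∅)
cl via duality: int({3,2}) = ∅, so X∖∅ = {3,1,4,2}
cl∖int = {3,1,4,2}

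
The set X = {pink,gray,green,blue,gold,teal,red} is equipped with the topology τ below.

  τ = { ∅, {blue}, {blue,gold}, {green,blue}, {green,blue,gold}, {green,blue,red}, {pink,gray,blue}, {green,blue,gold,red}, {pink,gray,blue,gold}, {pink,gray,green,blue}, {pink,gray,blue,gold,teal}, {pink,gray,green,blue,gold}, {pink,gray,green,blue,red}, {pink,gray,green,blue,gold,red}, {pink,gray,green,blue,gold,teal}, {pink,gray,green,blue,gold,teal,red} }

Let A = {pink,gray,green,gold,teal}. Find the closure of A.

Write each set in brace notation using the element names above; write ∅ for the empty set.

{pink,gray,green,gold,teal,red}

complement {blue,red}; its interior {blue}; cl(A) = X∖{blue} = {pink,gray,green,gold,teal,red}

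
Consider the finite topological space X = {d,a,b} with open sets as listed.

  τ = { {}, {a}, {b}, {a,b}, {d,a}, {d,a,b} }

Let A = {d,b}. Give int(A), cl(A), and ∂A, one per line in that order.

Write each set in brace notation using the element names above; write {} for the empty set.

int(A) = {b}
cl(A)  = {d,b}
∂A     = {d}

U open, U⊆A: {}, {b}. int(A) = ⋃ = {b}
X∖A={a}, int(X∖A)={a}, hence cl(A)={d,b}
∂A: remove int from cl → {d}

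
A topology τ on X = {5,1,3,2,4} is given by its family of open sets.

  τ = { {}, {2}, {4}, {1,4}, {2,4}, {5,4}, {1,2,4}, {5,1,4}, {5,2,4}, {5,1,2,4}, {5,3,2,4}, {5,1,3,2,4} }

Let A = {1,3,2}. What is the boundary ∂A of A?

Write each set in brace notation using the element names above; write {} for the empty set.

{1,3}

opens ⊆ A: {}, {2}; union → int = {2}
complement {5,4}; its interior {5,4}; cl(A) = X∖{5,4} = {1,3,2}
boundary = {1,3,2} ∖ {2} = {1,3}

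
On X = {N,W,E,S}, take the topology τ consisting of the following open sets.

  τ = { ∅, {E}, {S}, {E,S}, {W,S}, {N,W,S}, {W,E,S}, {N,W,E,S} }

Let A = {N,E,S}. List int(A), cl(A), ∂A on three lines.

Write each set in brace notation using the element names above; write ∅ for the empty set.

open subsets of A: ∅, {S}, {E}, {E,S}; so int(A) = {E,S}
closure: X∖int(X∖A) = X∖∅ = {N,W,E,S}
∂A = {N,W,E,S} minus {E,S} = {N,W}

int(A) = {E,S}
cl(A)  = {N,W,E,S}
∂A     = {N,W}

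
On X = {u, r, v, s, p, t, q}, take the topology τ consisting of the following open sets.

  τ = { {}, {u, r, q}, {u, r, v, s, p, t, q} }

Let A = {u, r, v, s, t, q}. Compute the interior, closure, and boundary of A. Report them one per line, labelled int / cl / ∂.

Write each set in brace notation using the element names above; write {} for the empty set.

int(A) = {u, r, q}
cl(A)  = {u, r, v, s, p, t, q}
∂A     = {v, s, p, t}

interior: largest open inside A is {u, r, q} (from {}, {u, r, q})
cl via duality: int({p}) = {}, so X∖{} = {u, r, v, s, p, t, q}
cl∖int = {v, s, p, t}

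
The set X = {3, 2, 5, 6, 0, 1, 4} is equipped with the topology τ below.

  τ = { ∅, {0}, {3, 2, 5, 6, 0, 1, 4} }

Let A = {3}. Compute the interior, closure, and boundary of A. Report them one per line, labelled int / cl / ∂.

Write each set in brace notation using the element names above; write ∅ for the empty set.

int(A) = ∅
cl(A)  = {3, 2, 5, 6, 1, 4}
∂A     = {3, 2, 5, 6, 1, 4}

U open, U⊆A: ∅. int(A) = ⋃ = ∅
X∖A={2, 5, 6, 0, 1, 4}, int(X∖A)={0}, hence cl(A)={3, 2, 5, 6, 1, 4}
∂A: remove int from cl → {3, 2, 5, 6, 1, 4}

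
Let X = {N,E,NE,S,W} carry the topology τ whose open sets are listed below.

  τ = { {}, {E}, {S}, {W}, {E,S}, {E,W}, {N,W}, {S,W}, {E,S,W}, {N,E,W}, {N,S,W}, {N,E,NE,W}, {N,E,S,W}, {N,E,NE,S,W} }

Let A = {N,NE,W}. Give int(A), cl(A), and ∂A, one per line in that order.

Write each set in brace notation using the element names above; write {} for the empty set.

int(A) = {N,W}
cl(A)  = {N,NE,W}
∂A     = {NE}

opens ⊆ A: {}, {W}, {N,W}; union → int = {N,W}
complement {E,S}; its interior {E,S}; cl(A) = X∖{E,S} = {N,NE,W}
boundary = {N,NE,W} ∖ {N,W} = {NE}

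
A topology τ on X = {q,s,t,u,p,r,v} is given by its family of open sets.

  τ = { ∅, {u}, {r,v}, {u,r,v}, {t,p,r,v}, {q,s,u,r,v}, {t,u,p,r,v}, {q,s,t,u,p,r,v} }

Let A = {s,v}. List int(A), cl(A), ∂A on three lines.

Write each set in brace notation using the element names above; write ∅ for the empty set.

int(A) = ∅
cl(A)  = {q,s,t,p,r,v}
∂A     = {q,s,t,p,r,v}

interior: largest open inside A is ∅ (from ∅)
cl via duality: int({q,t,u,p,r}) = {u}, so X∖{u} = {q,s,t,p,r,v}
cl∖int = {q,s,t,p,r,v}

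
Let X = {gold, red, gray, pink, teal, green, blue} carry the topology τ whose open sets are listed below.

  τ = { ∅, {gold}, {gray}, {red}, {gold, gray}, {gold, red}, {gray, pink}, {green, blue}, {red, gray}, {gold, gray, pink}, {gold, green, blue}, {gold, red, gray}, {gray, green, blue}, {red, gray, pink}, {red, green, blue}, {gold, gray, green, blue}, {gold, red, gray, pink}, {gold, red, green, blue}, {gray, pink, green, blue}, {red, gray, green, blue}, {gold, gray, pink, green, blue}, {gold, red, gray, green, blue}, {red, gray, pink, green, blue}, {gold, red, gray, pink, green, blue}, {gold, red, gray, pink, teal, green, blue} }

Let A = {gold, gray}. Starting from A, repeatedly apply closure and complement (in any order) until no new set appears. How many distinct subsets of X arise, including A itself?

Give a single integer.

6

complement {red, pink, teal, green, blue}; its interior {red, green, blue}; cl(A) = X∖{red, green, blue} = {gold, gray, pink, teal}
With k = closure, c = complement:
  1. A     = {gold, gray}
  2. kA    = {gold, gray, pink, teal}
  3. cA    = {red, pink, teal, green, blue}
  4. ckA   = {red, green, blue}
  5. kckA  = {red, teal, green, blue}
  6. ckckA = {gold, gray, pink}
k, c of each give nothing new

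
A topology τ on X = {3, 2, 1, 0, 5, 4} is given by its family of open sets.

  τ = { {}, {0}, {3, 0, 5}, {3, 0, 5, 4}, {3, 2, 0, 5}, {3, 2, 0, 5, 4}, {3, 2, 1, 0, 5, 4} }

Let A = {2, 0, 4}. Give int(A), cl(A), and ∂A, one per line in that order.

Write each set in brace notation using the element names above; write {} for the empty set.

int(A) = {0}
cl(A)  = {3, 2, 1, 0, 5, 4}
∂A     = {3, 2, 1, 5, 4}

open subsets of A: {}, {0}; so int(A) = {0}
closure: X∖int(X∖A) = X∖{} = {3, 2, 1, 0, 5, 4}
∂A = {3, 2, 1, 0, 5, 4} minus {0} = {3, 2, 1, 5, 4}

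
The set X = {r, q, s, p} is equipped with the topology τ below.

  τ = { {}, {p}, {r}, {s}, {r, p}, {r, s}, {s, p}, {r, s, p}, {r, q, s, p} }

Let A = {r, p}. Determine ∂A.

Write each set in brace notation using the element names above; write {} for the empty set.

U open, U⊆A: {}, {r}, {p}, {r, p}. int(A) = ⋃ = {r, p}
X∖A={q, s}, int(X∖A)={s}, hence cl(A)={r, q, p}
∂A: remove int from cl → {q}

{q}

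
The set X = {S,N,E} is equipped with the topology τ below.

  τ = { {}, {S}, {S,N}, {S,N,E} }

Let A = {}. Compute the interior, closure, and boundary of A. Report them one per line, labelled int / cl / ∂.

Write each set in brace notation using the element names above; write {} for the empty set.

int(A) = {}
cl(A)  = {}
∂A     = {}

U open, U⊆A: {}. int(A) = ⋃ = {}
X∖A={S,N,E}, int(X∖A)={S,N,E}, hence cl(A)={}
∂A: remove int from cl → {}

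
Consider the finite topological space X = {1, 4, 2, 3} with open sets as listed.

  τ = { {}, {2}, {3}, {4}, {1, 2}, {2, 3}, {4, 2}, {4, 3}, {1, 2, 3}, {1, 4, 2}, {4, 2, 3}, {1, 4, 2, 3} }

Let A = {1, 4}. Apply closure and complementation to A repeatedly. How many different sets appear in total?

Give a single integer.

X∖A={2, 3}, int(X∖A)={2, 3}, hence cl(A)={1, 4}
Orbit (k=closure, c=complement):
  1. A     = {1, 4}
  2. cA    = {2, 3}
  3. kcA   = {1, 2, 3}
  4. ckcA  = {4}
(closed under both — stop)

4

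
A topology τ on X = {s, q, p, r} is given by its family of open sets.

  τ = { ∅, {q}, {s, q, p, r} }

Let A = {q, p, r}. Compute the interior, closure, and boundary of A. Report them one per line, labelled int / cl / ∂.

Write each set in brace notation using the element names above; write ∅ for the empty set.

interior: largest open inside A is {q} (from ∅, {q})
cl via duality: int({s}) = ∅, so X∖∅ = {s, q, p, r}
cl∖int = {s, p, r}

int(A) = {q}
cl(A)  = {s, q, p, r}
∂A     = {s, p, r}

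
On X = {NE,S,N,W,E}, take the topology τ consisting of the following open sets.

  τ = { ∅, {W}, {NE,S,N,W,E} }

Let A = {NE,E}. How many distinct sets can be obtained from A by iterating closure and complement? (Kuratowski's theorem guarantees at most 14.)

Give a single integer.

X∖A={S,N,W}, int(X∖A)={W}, hence cl(A)={NE,S,N,E}
Orbit (k=closure, c=complement):
  1. A     = {NE,E}
  2. kA    = {NE,S,N,E}
  3. cA    = {S,N,W}
  4. ckA   = {W}
  5. kcA   = {NE,S,N,W,E}
  6. ckcA  = ∅
(closed under both — stop)

6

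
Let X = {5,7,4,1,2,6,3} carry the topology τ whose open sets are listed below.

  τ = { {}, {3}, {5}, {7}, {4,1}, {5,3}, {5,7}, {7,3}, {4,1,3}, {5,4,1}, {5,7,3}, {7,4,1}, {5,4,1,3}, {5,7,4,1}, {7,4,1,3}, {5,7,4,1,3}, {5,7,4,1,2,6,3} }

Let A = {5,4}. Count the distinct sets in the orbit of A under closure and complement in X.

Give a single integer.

10

closure: X∖int(X∖A) = X∖{7,3} = {5,4,1,2,6}
Let k=closure and c=complement:
  1. A     = {5,4}
  2. kA    = {5,4,1,2,6}
  3. cA    = {7,1,2,6,3}
  4. ckA   = {7,3}
  5. kcA   = {7,4,1,2,6,3}
  6. kckA  = {7,2,6,3}
  7. ckcA  = {5}
  8. ckckA = {5,4,1}
  9. kckcA = {5,2,6}
  10. ckckcA = {7,4,1,3}
— saturated at 10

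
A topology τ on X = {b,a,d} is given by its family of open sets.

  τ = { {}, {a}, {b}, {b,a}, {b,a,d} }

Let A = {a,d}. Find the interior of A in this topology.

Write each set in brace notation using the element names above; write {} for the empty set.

U open, U⊆A: {}, {a}. int(A) = ⋃ = {a}

{a}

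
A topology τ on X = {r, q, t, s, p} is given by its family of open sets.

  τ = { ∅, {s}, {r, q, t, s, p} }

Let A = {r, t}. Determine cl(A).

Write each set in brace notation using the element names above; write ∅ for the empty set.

closure: X∖int(X∖A) = X∖{s} = {r, q, t, p}

{r, q, t, p}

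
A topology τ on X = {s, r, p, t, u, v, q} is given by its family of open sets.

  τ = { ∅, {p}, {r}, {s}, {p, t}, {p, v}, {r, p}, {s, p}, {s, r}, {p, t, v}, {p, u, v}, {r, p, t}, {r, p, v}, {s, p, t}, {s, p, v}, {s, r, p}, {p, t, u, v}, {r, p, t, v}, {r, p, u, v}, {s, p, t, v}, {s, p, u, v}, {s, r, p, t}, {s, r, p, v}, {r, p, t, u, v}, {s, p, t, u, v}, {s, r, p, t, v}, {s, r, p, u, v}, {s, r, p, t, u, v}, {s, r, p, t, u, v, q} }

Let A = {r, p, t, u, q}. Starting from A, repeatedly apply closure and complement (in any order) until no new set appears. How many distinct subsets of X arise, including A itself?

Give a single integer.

X∖A={s, v}, int(X∖A)={s}, hence cl(A)={r, p, t, u, v, q}
Orbit (k=closure, c=complement):
  1. A     = {r, p, t, u, q}
  2. kA    = {r, p, t, u, v, q}
  3. cA    = {s, v}
  4. ckA   = {s}
  5. kcA   = {s, u, v, q}
  6. kckA  = {s, q}
  7. ckcA  = {r, p, t}
  8. ckckA = {r, p, t, u, v}
(closed under both — stop)

8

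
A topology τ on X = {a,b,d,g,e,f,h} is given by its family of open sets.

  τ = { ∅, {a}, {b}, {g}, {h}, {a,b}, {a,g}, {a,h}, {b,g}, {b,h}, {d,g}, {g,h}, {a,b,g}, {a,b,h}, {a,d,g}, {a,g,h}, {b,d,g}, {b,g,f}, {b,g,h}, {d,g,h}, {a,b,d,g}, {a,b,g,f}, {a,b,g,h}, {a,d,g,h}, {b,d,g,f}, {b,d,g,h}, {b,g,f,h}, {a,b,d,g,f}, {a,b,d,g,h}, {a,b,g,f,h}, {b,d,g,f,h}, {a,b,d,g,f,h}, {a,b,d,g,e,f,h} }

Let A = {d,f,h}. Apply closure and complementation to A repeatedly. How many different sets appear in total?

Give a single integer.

8

X∖A={a,b,g,e}, int(X∖A)={a,b,g}, hence cl(A)={d,e,f,h}
Orbit (k=closure, c=complement):
  1. A     = {d,f,h}
  2. kA    = {d,e,f,h}
  3. cA    = {a,b,g,e}
  4. ckA   = {a,b,g}
  5. kcA   = {a,b,d,g,e,f}
  6. ckcA  = {h}
  7. kckcA = {e,h}
  8. ckckcA = {a,b,d,g,f}
(closed under both — stop)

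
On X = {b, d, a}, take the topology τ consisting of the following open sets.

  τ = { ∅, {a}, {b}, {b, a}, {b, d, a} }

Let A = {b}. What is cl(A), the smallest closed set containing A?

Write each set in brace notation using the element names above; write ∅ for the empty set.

closure: X∖int(X∖A) = X∖{a} = {b, d}

{b, d}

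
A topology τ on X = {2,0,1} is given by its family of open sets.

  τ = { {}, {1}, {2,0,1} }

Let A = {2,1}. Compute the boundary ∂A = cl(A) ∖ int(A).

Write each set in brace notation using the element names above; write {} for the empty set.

{2,0}

open subsets of A: {}, {1}; so int(A) = {1}
closure: X∖int(X∖A) = X∖{} = {2,0,1}
∂A = {2,0,1} minus {1} = {2,0}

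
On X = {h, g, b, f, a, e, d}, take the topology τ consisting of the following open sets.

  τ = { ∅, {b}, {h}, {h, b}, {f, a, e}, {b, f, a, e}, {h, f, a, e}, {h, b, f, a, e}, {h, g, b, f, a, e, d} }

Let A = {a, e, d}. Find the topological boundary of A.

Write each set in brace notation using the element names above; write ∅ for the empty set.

open subsets of A: ∅; so int(A) = ∅
closure: X∖int(X∖A) = X∖{h, b} = {g, f, a, e, d}
∂A = {g, f, a, e, d} minus ∅ = {g, f, a, e, d}

{g, f, a, e, d}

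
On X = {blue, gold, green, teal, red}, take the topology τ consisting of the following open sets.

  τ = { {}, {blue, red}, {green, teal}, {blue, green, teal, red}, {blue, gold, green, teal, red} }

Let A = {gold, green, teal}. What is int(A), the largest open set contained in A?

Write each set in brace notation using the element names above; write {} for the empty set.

opens ⊆ A: {}, {green, teal}; union → int = {green, teal}

{green, teal}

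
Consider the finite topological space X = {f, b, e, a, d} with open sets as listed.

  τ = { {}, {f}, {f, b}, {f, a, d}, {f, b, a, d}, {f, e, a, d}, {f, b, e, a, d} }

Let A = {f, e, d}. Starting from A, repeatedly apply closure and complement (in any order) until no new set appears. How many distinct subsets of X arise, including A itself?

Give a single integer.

6

X∖A={b, a}, int(X∖A)={}, hence cl(A)={f, b, e, a, d}
Orbit (k=closure, c=complement):
  1. A     = {f, e, d}
  2. kA    = {f, b, e, a, d}
  3. cA    = {b, a}
  4. ckA   = {}
  5. kcA   = {b, e, a, d}
  6. ckcA  = {f}
(closed under both — stop)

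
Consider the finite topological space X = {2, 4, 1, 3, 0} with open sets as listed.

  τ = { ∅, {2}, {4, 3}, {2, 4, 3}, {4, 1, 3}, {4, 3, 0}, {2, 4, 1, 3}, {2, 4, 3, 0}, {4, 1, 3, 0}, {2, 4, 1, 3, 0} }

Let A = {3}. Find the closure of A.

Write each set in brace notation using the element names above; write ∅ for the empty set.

complement {2, 4, 1, 0}; its interior {2}; cl(A) = X∖{2} = {4, 1, 3, 0}

{4, 1, 3, 0}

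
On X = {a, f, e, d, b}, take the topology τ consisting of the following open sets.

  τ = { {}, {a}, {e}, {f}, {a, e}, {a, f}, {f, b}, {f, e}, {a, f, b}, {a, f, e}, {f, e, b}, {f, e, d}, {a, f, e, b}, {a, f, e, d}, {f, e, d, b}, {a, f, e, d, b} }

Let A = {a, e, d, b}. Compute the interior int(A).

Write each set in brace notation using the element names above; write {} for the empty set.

{a, e}

interior: largest open inside A is {a, e} (from {}, {a}, {e}, {a, e})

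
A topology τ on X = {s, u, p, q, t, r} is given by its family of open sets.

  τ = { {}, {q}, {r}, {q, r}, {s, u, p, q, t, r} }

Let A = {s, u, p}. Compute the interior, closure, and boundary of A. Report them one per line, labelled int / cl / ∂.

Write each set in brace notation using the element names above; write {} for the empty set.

opens ⊆ A: {}; union → int = {}
complement {q, t, r}; its interior {q, r}; cl(A) = X∖{q, r} = {s, u, p, t}
boundary = {s, u, p, t} ∖ {} = {s, u, p, t}

int(A) = {}
cl(A)  = {s, u, p, t}
∂A     = {s, u, p, t}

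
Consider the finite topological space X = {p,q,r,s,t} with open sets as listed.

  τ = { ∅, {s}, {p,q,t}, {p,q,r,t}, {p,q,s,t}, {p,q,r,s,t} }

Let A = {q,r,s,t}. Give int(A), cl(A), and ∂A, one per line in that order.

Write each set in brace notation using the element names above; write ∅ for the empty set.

opens ⊆ A: ∅, {s}; union → int = {s}
complement {p}; its interior ∅; cl(A) = X∖∅ = {p,q,r,s,t}
boundary = {p,q,r,s,t} ∖ {s} = {p,q,r,t}

int(A) = {s}
cl(A)  = {p,q,r,s,t}
∂A     = {p,q,r,t}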